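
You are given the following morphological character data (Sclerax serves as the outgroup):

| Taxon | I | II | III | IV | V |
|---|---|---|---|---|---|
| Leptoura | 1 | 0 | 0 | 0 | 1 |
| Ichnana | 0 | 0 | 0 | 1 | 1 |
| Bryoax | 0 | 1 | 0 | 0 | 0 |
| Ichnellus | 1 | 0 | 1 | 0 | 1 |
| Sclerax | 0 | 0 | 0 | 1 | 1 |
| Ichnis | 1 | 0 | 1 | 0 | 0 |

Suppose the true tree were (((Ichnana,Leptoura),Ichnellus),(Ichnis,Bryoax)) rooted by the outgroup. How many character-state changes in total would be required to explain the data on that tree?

9

Map each character onto (((Ichnana,Leptoura),Ichnellus),(Ichnis,Bryoax)) (rooted by Sclerax) and count the minimum state changes it requires (Fitch parsimony):
I: 3; II: 1; III: 2; IV: 2; V: 1.
Total tree length = 9.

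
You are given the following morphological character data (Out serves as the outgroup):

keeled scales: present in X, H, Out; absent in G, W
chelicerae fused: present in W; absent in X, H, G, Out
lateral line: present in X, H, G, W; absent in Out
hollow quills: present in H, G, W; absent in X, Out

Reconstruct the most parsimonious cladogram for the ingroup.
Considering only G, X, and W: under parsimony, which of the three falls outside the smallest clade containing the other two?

Character polarity is set by the outgroup: the derived state is whichever differs from the outgroup's state, so for keeled scales the derived state is 'absent', and for the remaining characters it is 'present'.
keeled scales: derived state 'absent' in G and W only — synapomorphy for {G, W}.
chelicerae fused (derived state 'present') is unique to W (autapomorphy; uninformative for grouping).
lateral line (derived state 'present') is shared by all ingroup taxa — unites the whole ingroup.
Only G, H, and W show the derived state 'present' for hollow quills, supporting them as a clade.
Most parsimonious ingroup topology: (((W,G),H),X).
W and G share a more recent common ancestor with each other than either does with X, so X is the least closely related of the three.

X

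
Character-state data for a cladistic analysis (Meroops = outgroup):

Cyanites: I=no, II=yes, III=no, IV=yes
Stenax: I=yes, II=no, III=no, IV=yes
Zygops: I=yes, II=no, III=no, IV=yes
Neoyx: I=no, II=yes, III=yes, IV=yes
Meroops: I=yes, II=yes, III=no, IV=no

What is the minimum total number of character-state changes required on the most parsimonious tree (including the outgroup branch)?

4

Character polarity is set by the outgroup: the derived state is whichever differs from the outgroup's state, so for I, II the derived state is 'no', and for the remaining characters it is 'yes'.
I (derived state 'no') is shared by Cyanites and Neoyx — a synapomorphy uniting that clade.
II: derived state 'no' in Stenax and Zygops only — synapomorphy for {Stenax, Zygops}.
III: derived state 'yes' in Neoyx only — an autapomorphy, so it tells us nothing about relationships among taxa.
IV (derived state 'yes') is shared by all ingroup taxa — unites the whole ingroup.
Most parsimonious ingroup topology: ((Cyanites,Neoyx),(Stenax,Zygops)).
Changes per character on this tree: I: 1; II: 1; III: 1; IV: 1.
Total = 4.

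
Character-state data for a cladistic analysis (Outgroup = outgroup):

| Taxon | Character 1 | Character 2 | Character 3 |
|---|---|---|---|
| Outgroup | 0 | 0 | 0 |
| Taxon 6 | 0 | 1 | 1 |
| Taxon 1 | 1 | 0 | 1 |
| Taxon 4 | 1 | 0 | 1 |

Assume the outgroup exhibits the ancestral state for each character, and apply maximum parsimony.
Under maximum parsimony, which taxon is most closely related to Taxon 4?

Taxon 1

The outgroup has state '0' for every character, so '1' is the derived state throughout.
Character 1: derived state '1' in Taxon 1 and Taxon 4 only — synapomorphy for {Taxon 1, Taxon 4}.
Character 2: derived state '1' in Taxon 6 only — an autapomorphy, so it tells us nothing about relationships among taxa.
All ingroup taxa share the derived state '1' for Character 3; it defines the ingroup but does not resolve relationships within it.
Most parsimonious ingroup topology: (Taxon 6,(Taxon 1,Taxon 4)).
Taxon 4 and Taxon 1 form a cherry on this tree, so they are sister taxa.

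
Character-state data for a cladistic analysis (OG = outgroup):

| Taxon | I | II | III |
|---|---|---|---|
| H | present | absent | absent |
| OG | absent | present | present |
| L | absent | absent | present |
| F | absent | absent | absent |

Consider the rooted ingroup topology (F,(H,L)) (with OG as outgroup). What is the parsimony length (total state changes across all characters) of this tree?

Map each character onto (F,(H,L)) (rooted by OG) and count the minimum state changes it requires (Fitch parsimony):
I: 1; II: 1; III: 2.
Total tree length = 4.

4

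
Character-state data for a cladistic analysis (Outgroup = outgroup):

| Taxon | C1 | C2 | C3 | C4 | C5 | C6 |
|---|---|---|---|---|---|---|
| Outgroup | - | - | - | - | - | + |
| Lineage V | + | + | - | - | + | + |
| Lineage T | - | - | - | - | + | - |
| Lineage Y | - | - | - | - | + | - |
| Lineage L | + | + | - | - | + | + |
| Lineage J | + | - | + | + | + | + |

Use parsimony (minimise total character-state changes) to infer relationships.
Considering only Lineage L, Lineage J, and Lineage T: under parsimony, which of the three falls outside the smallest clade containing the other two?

Lineage T

Character polarity is set by the outgroup: the derived state is whichever differs from the outgroup's state, so for C6 the derived state is '-', and for the remaining characters it is '+'.
Only Lineage J, Lineage L, and Lineage V show the derived state '+' for C1, supporting them as a clade.
C2 (derived state '+') is shared by Lineage L and Lineage V — a synapomorphy uniting that clade.
C3: derived state '+' in Lineage J only — an autapomorphy, so it tells us nothing about relationships among taxa.
C4 (derived state '+') is unique to Lineage J (autapomorphy; uninformative for grouping).
All ingroup taxa share the derived state '+' for C5; it defines the ingroup but does not resolve relationships within it.
Only Lineage T and Lineage Y show the derived state '-' for C6, supporting them as a clade.
Most parsimonious ingroup topology: (((Lineage V,Lineage L),Lineage J),(Lineage T,Lineage Y)).
Lineage L and Lineage J share a more recent common ancestor with each other than either does with Lineage T, so Lineage T is the least closely related of the three.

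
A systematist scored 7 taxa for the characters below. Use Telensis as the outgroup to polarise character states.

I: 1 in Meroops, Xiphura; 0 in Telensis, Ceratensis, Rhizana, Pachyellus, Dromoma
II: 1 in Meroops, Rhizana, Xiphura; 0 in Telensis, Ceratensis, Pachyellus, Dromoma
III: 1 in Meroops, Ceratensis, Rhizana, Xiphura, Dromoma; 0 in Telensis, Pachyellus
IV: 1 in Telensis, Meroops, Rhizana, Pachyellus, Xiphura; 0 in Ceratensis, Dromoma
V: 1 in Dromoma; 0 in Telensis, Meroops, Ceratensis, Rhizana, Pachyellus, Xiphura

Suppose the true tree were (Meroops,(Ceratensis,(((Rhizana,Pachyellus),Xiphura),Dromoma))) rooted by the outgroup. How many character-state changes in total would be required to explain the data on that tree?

10

Map each character onto (Meroops,(Ceratensis,(((Rhizana,Pachyellus),Xiphura),Dromoma))) (rooted by Telensis) and count the minimum state changes it requires (Fitch parsimony):
I: 2; II: 3; III: 2; IV: 2; V: 1.
Total tree length = 10.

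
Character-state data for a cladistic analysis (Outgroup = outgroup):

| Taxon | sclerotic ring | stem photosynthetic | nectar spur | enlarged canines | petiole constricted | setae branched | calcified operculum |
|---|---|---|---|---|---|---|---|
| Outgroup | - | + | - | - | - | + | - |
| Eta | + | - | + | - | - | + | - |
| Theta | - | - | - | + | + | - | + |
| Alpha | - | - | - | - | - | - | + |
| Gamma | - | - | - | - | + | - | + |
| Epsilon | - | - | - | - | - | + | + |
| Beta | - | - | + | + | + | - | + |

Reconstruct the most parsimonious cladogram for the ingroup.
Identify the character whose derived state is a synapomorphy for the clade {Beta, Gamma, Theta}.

Character polarity is set by the outgroup: the derived state is whichever differs from the outgroup's state, so for stem photosynthetic, setae branched the derived state is '-', and for the remaining characters it is '+'.
sclerotic ring (derived state '+') is unique to Eta (autapomorphy; uninformative for grouping).
All ingroup taxa share the derived state '-' for stem photosynthetic; it defines the ingroup but does not resolve relationships within it.
nectar spur (state '+') occurs in Beta and Eta but conflicts with the nesting implied by the other characters — most parsimoniously interpreted as homoplasy.
enlarged canines (derived state '+') is shared by Beta and Theta — a synapomorphy uniting that clade.
petiole constricted: derived state '+' in Beta, Gamma, and Theta only — synapomorphy for {Beta, Gamma, Theta}.
setae branched: derived state '-' in Alpha, Beta, Gamma, and Theta only — synapomorphy for {Alpha, Beta, Gamma, Theta}.
Only Alpha, Beta, Epsilon, Gamma, and Theta show the derived state '+' for calcified operculum, supporting them as a clade.
Most parsimonious ingroup topology: (Eta,((((Theta,Beta),Gamma),Alpha),Epsilon)).
The clade {Beta, Gamma, Theta} is supported by petiole constricted: its derived state '+' occurs in exactly those taxa and in no other taxon (including the outgroup).

petiole constricted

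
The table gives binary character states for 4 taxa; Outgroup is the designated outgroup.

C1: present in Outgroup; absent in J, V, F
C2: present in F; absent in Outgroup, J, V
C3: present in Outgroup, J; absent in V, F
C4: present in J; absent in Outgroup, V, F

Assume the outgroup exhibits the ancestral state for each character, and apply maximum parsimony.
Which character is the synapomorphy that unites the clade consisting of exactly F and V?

Character polarity is set by the outgroup: the derived state is whichever differs from the outgroup's state, so for C1, C3 the derived state is 'absent', and for the remaining characters it is 'present'.
C1 (derived state 'absent') is shared by all ingroup taxa — unites the whole ingroup.
C2: derived state 'present' in F only — an autapomorphy, so it tells us nothing about relationships among taxa.
C3: derived state 'absent' in F and V only — synapomorphy for {F, V}.
C4 (derived state 'present') is unique to J (autapomorphy; uninformative for grouping).
Most parsimonious ingroup topology: (J,(V,F)).
The clade {F, V} is supported by C3: its derived state 'absent' occurs in exactly those taxa and in no other taxon (including the outgroup).

C3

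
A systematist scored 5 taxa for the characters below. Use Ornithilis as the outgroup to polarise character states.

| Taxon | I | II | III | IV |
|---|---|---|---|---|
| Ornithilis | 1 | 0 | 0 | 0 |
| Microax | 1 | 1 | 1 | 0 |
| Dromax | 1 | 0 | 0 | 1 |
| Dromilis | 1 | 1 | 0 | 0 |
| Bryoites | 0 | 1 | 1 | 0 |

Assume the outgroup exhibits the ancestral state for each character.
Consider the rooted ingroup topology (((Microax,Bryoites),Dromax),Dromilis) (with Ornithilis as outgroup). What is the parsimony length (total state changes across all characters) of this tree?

Map each character onto (((Microax,Bryoites),Dromax),Dromilis) (rooted by Ornithilis) and count the minimum state changes it requires (Fitch parsimony):
I: 1; II: 2; III: 1; IV: 1.
Total tree length = 5.

5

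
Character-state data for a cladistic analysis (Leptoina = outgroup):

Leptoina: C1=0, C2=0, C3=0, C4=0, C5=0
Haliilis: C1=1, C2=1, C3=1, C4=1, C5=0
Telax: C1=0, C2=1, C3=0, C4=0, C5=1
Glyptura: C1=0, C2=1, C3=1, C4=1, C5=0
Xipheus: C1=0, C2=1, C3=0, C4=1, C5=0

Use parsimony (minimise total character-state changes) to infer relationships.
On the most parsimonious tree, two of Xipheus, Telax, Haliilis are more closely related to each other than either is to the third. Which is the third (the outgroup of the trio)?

The outgroup has state '0' for every character, so '1' is the derived state throughout.
C1 (derived state '1') is unique to Haliilis (autapomorphy; uninformative for grouping).
All ingroup taxa share the derived state '1' for C2; it defines the ingroup but does not resolve relationships within it.
Only Glyptura and Haliilis show the derived state '1' for C3, supporting them as a clade.
C4: derived state '1' in Glyptura, Haliilis, and Xipheus only — synapomorphy for {Glyptura, Haliilis, Xipheus}.
C5: derived state '1' in Telax only — an autapomorphy, so it tells us nothing about relationships among taxa.
Most parsimonious ingroup topology: (((Haliilis,Glyptura),Xipheus),Telax).
Xipheus and Haliilis share a more recent common ancestor with each other than either does with Telax, so Telax is the least closely related of the three.

Telax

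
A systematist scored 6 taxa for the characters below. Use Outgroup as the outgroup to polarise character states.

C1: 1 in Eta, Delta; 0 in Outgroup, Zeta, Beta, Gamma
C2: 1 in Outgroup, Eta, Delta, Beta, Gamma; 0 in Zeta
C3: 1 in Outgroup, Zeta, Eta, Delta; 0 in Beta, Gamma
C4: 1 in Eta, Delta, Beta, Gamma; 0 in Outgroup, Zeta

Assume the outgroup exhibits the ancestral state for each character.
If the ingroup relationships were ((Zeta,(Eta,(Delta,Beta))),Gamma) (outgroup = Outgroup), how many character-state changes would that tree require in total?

Map each character onto ((Zeta,(Eta,(Delta,Beta))),Gamma) (rooted by Outgroup) and count the minimum state changes it requires (Fitch parsimony):
C1: 2; C2: 1; C3: 2; C4: 2.
Total tree length = 7.

7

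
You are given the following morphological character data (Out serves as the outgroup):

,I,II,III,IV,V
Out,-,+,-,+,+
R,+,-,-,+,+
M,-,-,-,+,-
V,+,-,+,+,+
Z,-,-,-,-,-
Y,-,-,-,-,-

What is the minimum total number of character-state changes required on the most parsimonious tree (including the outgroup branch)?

5

Character polarity is set by the outgroup: the derived state is whichever differs from the outgroup's state, so for II, IV, V the derived state is '-', and for the remaining characters it is '+'.
I: derived state '+' in R and V only — synapomorphy for {R, V}.
All ingroup taxa share the derived state '-' for II; it defines the ingroup but does not resolve relationships within it.
III: derived state '+' in V only — an autapomorphy, so it tells us nothing about relationships among taxa.
IV (derived state '-') is shared by Y and Z — a synapomorphy uniting that clade.
V: derived state '-' in M, Y, and Z only — synapomorphy for {M, Y, Z}.
Most parsimonious ingroup topology: ((R,V),(M,(Z,Y))).
Changes per character on this tree: I: 1; II: 1; III: 1; IV: 1; V: 1.
Total = 5.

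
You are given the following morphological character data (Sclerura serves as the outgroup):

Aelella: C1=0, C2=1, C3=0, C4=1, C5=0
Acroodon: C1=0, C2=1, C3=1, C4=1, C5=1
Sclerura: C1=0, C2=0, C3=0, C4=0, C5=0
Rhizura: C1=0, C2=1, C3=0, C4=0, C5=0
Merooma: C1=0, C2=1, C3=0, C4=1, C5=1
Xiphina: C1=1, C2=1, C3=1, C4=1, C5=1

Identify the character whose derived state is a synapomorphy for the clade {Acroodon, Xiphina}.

C3

The outgroup has state '0' for every character, so '1' is the derived state throughout.
C1 (derived state '1') is unique to Xiphina (autapomorphy; uninformative for grouping).
All ingroup taxa share the derived state '1' for C2; it defines the ingroup but does not resolve relationships within it.
Only Acroodon and Xiphina show the derived state '1' for C3, supporting them as a clade.
Only Acroodon, Aelella, Merooma, and Xiphina show the derived state '1' for C4, supporting them as a clade.
Only Acroodon, Merooma, and Xiphina show the derived state '1' for C5, supporting them as a clade.
Most parsimonious ingroup topology: (Rhizura,(((Acroodon,Xiphina),Merooma),Aelella)).
The clade {Acroodon, Xiphina} is supported by C3: its derived state '1' occurs in exactly those taxa and in no other taxon (including the outgroup).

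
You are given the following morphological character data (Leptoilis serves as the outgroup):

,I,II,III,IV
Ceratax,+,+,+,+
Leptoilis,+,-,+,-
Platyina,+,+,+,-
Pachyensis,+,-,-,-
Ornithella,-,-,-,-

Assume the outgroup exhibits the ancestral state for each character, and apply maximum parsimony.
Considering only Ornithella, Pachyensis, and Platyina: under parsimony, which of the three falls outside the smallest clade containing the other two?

Character polarity is set by the outgroup: the derived state is whichever differs from the outgroup's state, so for I, III the derived state is '-', and for the remaining characters it is '+'.
I: derived state '-' in Ornithella only — an autapomorphy, so it tells us nothing about relationships among taxa.
II (derived state '+') is shared by Ceratax and Platyina — a synapomorphy uniting that clade.
Only Ornithella and Pachyensis show the derived state '-' for III, supporting them as a clade.
IV: derived state '+' in Ceratax only — an autapomorphy, so it tells us nothing about relationships among taxa.
Most parsimonious ingroup topology: ((Platyina,Ceratax),(Pachyensis,Ornithella)).
Ornithella and Pachyensis share a more recent common ancestor with each other than either does with Platyina, so Platyina is the least closely related of the three.

Platyina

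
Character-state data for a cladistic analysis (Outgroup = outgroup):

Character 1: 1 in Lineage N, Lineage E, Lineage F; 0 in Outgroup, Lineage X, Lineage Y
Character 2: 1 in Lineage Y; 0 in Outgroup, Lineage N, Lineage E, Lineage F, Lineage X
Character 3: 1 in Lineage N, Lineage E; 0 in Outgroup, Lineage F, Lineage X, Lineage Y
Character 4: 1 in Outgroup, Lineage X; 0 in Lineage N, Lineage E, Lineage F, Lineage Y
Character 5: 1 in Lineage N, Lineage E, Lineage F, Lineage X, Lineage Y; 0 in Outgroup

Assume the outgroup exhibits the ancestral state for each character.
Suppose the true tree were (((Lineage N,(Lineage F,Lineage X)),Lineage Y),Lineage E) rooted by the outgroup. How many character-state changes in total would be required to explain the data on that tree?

9

Map each character onto (((Lineage N,(Lineage F,Lineage X)),Lineage Y),Lineage E) (rooted by Outgroup) and count the minimum state changes it requires (Fitch parsimony):
Character 1: 3; Character 2: 1; Character 3: 2; Character 4: 2; Character 5: 1.
Total tree length = 9.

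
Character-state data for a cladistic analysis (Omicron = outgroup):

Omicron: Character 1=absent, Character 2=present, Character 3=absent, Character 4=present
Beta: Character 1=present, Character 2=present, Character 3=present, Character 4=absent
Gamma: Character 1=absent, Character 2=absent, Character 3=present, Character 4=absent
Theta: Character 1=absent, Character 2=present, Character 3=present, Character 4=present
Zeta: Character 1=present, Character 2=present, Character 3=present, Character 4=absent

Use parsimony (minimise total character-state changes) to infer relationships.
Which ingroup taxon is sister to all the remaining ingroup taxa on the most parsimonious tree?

Character polarity is set by the outgroup: the derived state is whichever differs from the outgroup's state, so for Character 2, Character 4 the derived state is 'absent', and for the remaining characters it is 'present'.
Character 1 (derived state 'present') is shared by Beta and Zeta — a synapomorphy uniting that clade.
Character 2: derived state 'absent' in Gamma only — an autapomorphy, so it tells us nothing about relationships among taxa.
All ingroup taxa share the derived state 'present' for Character 3; it defines the ingroup but does not resolve relationships within it.
Character 4: derived state 'absent' in Beta, Gamma, and Zeta only — synapomorphy for {Beta, Gamma, Zeta}.
Most parsimonious ingroup topology: (((Beta,Zeta),Gamma),Theta).
Theta is sister to the clade containing all other ingroup taxa, so it is the earliest-diverging (most basal) ingroup lineage.

Theta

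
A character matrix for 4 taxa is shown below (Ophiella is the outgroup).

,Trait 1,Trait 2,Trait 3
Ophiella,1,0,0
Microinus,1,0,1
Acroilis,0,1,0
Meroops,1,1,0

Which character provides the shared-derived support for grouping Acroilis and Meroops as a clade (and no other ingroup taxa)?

Character polarity is set by the outgroup: the derived state is whichever differs from the outgroup's state, so for Trait 1 the derived state is '0', and for the remaining characters it is '1'.
Trait 1: derived state '0' in Acroilis only — an autapomorphy, so it tells us nothing about relationships among taxa.
Trait 2: derived state '1' in Acroilis and Meroops only — synapomorphy for {Acroilis, Meroops}.
Trait 3: derived state '1' in Microinus only — an autapomorphy, so it tells us nothing about relationships among taxa.
Most parsimonious ingroup topology: (Microinus,(Acroilis,Meroops)).
The clade {Acroilis, Meroops} is supported by Trait 2: its derived state '1' occurs in exactly those taxa and in no other taxon (including the outgroup).

Trait 2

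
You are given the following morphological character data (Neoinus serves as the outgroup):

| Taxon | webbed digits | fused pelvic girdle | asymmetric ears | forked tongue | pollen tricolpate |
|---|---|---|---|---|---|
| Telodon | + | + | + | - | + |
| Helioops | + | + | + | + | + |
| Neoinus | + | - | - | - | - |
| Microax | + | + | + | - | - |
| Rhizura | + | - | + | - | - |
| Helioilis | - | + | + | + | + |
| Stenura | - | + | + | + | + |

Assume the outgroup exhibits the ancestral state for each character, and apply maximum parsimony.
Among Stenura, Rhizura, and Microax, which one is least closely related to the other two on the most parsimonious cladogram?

Rhizura

Character polarity is set by the outgroup: the derived state is whichever differs from the outgroup's state, so for webbed digits the derived state is '-', and for the remaining characters it is '+'.
webbed digits: derived state '-' in Helioilis and Stenura only — synapomorphy for {Helioilis, Stenura}.
fused pelvic girdle (derived state '+') is shared by Helioilis, Helioops, Microax, Stenura, and Telodon — a synapomorphy uniting that clade.
asymmetric ears (derived state '+') is shared by all ingroup taxa — unites the whole ingroup.
forked tongue (derived state '+') is shared by Helioilis, Helioops, and Stenura — a synapomorphy uniting that clade.
pollen tricolpate (derived state '+') is shared by Helioilis, Helioops, Stenura, and Telodon — a synapomorphy uniting that clade.
Most parsimonious ingroup topology: (((((Stenura,Helioilis),Helioops),Telodon),Microax),Rhizura).
Microax and Stenura share a more recent common ancestor with each other than either does with Rhizura, so Rhizura is the least closely related of the three.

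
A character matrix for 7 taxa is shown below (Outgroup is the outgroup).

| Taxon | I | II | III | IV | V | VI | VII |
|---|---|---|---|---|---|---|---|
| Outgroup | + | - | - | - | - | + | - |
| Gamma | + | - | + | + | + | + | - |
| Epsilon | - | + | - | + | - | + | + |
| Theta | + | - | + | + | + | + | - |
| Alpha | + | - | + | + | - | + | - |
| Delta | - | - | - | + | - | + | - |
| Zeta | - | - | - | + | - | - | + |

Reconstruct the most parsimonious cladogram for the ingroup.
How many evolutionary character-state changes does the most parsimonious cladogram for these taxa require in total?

7

Character polarity is set by the outgroup: the derived state is whichever differs from the outgroup's state, so for I, VI the derived state is '-', and for the remaining characters it is '+'.
I: derived state '-' in Delta, Epsilon, and Zeta only — synapomorphy for {Delta, Epsilon, Zeta}.
II: derived state '+' in Epsilon only — an autapomorphy, so it tells us nothing about relationships among taxa.
III: derived state '+' in Alpha, Gamma, and Theta only — synapomorphy for {Alpha, Gamma, Theta}.
All ingroup taxa share the derived state '+' for IV; it defines the ingroup but does not resolve relationships within it.
V (derived state '+') is shared by Gamma and Theta — a synapomorphy uniting that clade.
VI: derived state '-' in Zeta only — an autapomorphy, so it tells us nothing about relationships among taxa.
Only Epsilon and Zeta show the derived state '+' for VII, supporting them as a clade.
Most parsimonious ingroup topology: (((Gamma,Theta),Alpha),((Epsilon,Zeta),Delta)).
Changes per character on this tree: I: 1; II: 1; III: 1; IV: 1; V: 1; VI: 1; VII: 1.
Total = 7.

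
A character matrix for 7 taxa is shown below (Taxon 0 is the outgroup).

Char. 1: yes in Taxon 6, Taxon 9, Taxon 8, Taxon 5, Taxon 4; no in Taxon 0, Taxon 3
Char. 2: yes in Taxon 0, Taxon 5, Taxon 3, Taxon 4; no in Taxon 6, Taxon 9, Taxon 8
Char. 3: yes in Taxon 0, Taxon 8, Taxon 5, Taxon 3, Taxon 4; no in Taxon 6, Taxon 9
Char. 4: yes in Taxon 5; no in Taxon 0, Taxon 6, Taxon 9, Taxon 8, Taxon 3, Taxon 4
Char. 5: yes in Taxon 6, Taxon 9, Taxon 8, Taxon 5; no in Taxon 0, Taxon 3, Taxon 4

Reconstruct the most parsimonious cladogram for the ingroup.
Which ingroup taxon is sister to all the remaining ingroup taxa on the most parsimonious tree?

Character polarity is set by the outgroup: the derived state is whichever differs from the outgroup's state, so for Char. 2, Char. 3 the derived state is 'no', and for the remaining characters it is 'yes'.
Only Taxon 4, Taxon 5, Taxon 6, Taxon 8, and Taxon 9 show the derived state 'yes' for Char. 1, supporting them as a clade.
Only Taxon 6, Taxon 8, and Taxon 9 show the derived state 'no' for Char. 2, supporting them as a clade.
Only Taxon 6 and Taxon 9 show the derived state 'no' for Char. 3, supporting them as a clade.
Char. 4: derived state 'yes' in Taxon 5 only — an autapomorphy, so it tells us nothing about relationships among taxa.
Only Taxon 5, Taxon 6, Taxon 8, and Taxon 9 show the derived state 'yes' for Char. 5, supporting them as a clade.
Most parsimonious ingroup topology: (((((Taxon 6,Taxon 9),Taxon 8),Taxon 5),Taxon 4),Taxon 3).
Taxon 3 is sister to the clade containing all other ingroup taxa, so it is the earliest-diverging (most basal) ingroup lineage.

Taxon 3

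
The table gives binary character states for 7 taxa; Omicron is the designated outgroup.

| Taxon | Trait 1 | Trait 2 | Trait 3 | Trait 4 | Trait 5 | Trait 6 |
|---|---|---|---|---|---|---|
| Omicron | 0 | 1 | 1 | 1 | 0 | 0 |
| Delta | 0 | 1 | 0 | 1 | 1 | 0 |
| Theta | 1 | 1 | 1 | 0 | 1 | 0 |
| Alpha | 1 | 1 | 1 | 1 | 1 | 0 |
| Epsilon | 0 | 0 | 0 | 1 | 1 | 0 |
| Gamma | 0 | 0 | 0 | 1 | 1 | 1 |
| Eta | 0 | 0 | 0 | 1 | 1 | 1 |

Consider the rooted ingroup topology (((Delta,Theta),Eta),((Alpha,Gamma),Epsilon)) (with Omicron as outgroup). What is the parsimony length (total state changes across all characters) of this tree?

Map each character onto (((Delta,Theta),Eta),((Alpha,Gamma),Epsilon)) (rooted by Omicron) and count the minimum state changes it requires (Fitch parsimony):
Trait 1: 2; Trait 2: 3; Trait 3: 3; Trait 4: 1; Trait 5: 1; Trait 6: 2.
Total tree length = 12.

12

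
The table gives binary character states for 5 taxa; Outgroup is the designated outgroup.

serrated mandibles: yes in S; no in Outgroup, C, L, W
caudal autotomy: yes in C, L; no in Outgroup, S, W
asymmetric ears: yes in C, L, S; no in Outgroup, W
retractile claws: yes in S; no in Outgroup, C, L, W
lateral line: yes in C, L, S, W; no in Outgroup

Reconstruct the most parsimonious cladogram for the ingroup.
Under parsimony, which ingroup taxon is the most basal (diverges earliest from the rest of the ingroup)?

W

The outgroup has state 'no' for every character, so 'yes' is the derived state throughout.
serrated mandibles: derived state 'yes' in S only — an autapomorphy, so it tells us nothing about relationships among taxa.
caudal autotomy (derived state 'yes') is shared by C and L — a synapomorphy uniting that clade.
asymmetric ears: derived state 'yes' in C, L, and S only — synapomorphy for {C, L, S}.
retractile claws (derived state 'yes') is unique to S (autapomorphy; uninformative for grouping).
lateral line (derived state 'yes') is shared by all ingroup taxa — unites the whole ingroup.
Most parsimonious ingroup topology: (((C,L),S),W).
W is sister to the clade containing all other ingroup taxa, so it is the earliest-diverging (most basal) ingroup lineage.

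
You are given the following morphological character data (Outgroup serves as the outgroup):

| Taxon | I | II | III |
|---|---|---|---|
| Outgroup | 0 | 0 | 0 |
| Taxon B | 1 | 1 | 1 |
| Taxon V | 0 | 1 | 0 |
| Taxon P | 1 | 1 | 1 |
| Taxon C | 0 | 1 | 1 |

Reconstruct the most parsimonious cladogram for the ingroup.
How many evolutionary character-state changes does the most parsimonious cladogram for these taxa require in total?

3

The outgroup has state '0' for every character, so '1' is the derived state throughout.
Only Taxon B and Taxon P show the derived state '1' for I, supporting them as a clade.
All ingroup taxa share the derived state '1' for II; it defines the ingroup but does not resolve relationships within it.
III: derived state '1' in Taxon B, Taxon C, and Taxon P only — synapomorphy for {Taxon B, Taxon C, Taxon P}.
Most parsimonious ingroup topology: (((Taxon B,Taxon P),Taxon C),Taxon V).
Changes per character on this tree: I: 1; II: 1; III: 1.
Total = 3.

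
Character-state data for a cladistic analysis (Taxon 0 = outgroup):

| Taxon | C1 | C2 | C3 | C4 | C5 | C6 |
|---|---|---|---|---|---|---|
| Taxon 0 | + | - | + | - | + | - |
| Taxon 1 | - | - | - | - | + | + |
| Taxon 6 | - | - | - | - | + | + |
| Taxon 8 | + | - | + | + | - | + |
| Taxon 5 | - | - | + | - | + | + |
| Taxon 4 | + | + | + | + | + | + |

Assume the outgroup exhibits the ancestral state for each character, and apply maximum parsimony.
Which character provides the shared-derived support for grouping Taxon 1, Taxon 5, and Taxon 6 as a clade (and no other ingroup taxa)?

Character polarity is set by the outgroup: the derived state is whichever differs from the outgroup's state, so for C1, C3, C5 the derived state is '-', and for the remaining characters it is '+'.
Only Taxon 1, Taxon 5, and Taxon 6 show the derived state '-' for C1, supporting them as a clade.
C2 (derived state '+') is unique to Taxon 4 (autapomorphy; uninformative for grouping).
C3 (derived state '-') is shared by Taxon 1 and Taxon 6 — a synapomorphy uniting that clade.
C4 (derived state '+') is shared by Taxon 4 and Taxon 8 — a synapomorphy uniting that clade.
C5 (derived state '-') is unique to Taxon 8 (autapomorphy; uninformative for grouping).
All ingroup taxa share the derived state '+' for C6; it defines the ingroup but does not resolve relationships within it.
Most parsimonious ingroup topology: (((Taxon 1,Taxon 6),Taxon 5),(Taxon 8,Taxon 4)).
The clade {Taxon 1, Taxon 5, Taxon 6} is supported by C1: its derived state '-' occurs in exactly those taxa and in no other taxon (including the outgroup).

C1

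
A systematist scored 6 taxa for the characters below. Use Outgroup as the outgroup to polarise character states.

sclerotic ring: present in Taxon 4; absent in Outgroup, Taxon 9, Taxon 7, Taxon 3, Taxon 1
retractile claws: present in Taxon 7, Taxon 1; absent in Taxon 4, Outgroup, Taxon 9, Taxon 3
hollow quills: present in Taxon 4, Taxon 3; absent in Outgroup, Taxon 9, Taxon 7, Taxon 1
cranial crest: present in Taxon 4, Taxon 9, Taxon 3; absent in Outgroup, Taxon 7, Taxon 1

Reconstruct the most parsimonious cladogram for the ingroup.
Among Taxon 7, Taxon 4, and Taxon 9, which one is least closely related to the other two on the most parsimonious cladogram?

The outgroup has state 'absent' for every character, so 'present' is the derived state throughout.
sclerotic ring (derived state 'present') is unique to Taxon 4 (autapomorphy; uninformative for grouping).
Only Taxon 1 and Taxon 7 show the derived state 'present' for retractile claws, supporting them as a clade.
Only Taxon 3 and Taxon 4 show the derived state 'present' for hollow quills, supporting them as a clade.
cranial crest: derived state 'present' in Taxon 3, Taxon 4, and Taxon 9 only — synapomorphy for {Taxon 3, Taxon 4, Taxon 9}.
Most parsimonious ingroup topology: ((Taxon 1,Taxon 7),((Taxon 4,Taxon 3),Taxon 9)).
Taxon 9 and Taxon 4 share a more recent common ancestor with each other than either does with Taxon 7, so Taxon 7 is the least closely related of the three.

Taxon 7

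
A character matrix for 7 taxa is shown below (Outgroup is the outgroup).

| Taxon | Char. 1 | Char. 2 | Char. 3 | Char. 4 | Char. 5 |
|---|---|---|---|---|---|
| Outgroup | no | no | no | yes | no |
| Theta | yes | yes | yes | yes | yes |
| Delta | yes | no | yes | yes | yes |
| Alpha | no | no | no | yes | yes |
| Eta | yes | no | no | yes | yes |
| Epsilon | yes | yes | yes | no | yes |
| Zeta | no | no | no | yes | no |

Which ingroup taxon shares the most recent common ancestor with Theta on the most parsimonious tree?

Epsilon

Character polarity is set by the outgroup: the derived state is whichever differs from the outgroup's state, so for Char. 4 the derived state is 'no', and for the remaining characters it is 'yes'.
Char. 1: derived state 'yes' in Delta, Epsilon, Eta, and Theta only — synapomorphy for {Delta, Epsilon, Eta, Theta}.
Only Epsilon and Theta show the derived state 'yes' for Char. 2, supporting them as a clade.
Char. 3 (derived state 'yes') is shared by Delta, Epsilon, and Theta — a synapomorphy uniting that clade.
Char. 4 (derived state 'no') is unique to Epsilon (autapomorphy; uninformative for grouping).
Char. 5: derived state 'yes' in Alpha, Delta, Epsilon, Eta, and Theta only — synapomorphy for {Alpha, Delta, Epsilon, Eta, Theta}.
Most parsimonious ingroup topology: (((Eta,((Epsilon,Theta),Delta)),Alpha),Zeta).
Theta and Epsilon form a cherry on this tree, so they are sister taxa.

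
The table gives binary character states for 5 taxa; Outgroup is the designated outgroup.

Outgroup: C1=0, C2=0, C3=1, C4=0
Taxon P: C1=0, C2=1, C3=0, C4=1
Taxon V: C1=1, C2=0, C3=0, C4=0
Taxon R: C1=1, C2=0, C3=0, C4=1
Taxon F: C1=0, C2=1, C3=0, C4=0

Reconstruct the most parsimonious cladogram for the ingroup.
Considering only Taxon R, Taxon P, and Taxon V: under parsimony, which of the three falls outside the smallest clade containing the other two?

Taxon P

Character polarity is set by the outgroup: the derived state is whichever differs from the outgroup's state, so for C3 the derived state is '0', and for the remaining characters it is '1'.
C1: derived state '1' in Taxon R and Taxon V only — synapomorphy for {Taxon R, Taxon V}.
Only Taxon F and Taxon P show the derived state '1' for C2, supporting them as a clade.
All ingroup taxa share the derived state '0' for C3; it defines the ingroup but does not resolve relationships within it.
C4 (state '1') occurs in Taxon P and Taxon R but conflicts with the nesting implied by the other characters — most parsimoniously interpreted as homoplasy.
Most parsimonious ingroup topology: ((Taxon P,Taxon F),(Taxon V,Taxon R)).
Taxon V and Taxon R share a more recent common ancestor with each other than either does with Taxon P, so Taxon P is the least closely related of the three.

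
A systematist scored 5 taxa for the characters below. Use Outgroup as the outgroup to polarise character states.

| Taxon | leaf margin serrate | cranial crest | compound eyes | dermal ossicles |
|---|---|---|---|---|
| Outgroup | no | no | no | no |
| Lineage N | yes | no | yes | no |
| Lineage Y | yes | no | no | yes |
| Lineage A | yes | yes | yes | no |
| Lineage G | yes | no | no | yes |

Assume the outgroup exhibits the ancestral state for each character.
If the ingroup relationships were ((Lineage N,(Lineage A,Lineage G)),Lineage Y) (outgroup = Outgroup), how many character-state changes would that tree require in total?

6

Map each character onto ((Lineage N,(Lineage A,Lineage G)),Lineage Y) (rooted by Outgroup) and count the minimum state changes it requires (Fitch parsimony):
leaf margin serrate: 1; cranial crest: 1; compound eyes: 2; dermal ossicles: 2.
Total tree length = 6.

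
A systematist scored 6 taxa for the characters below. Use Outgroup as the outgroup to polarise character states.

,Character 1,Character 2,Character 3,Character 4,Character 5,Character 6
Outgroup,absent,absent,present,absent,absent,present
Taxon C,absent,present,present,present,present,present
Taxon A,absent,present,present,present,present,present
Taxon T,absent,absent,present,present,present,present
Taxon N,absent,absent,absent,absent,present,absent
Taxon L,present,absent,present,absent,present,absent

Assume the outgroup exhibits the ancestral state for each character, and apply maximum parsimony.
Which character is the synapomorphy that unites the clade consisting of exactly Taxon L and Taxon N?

Character 6

Character polarity is set by the outgroup: the derived state is whichever differs from the outgroup's state, so for Character 3, Character 6 the derived state is 'absent', and for the remaining characters it is 'present'.
Character 1 (derived state 'present') is unique to Taxon L (autapomorphy; uninformative for grouping).
Character 2 (derived state 'present') is shared by Taxon A and Taxon C — a synapomorphy uniting that clade.
Character 3 (derived state 'absent') is unique to Taxon N (autapomorphy; uninformative for grouping).
Character 4: derived state 'present' in Taxon A, Taxon C, and Taxon T only — synapomorphy for {Taxon A, Taxon C, Taxon T}.
All ingroup taxa share the derived state 'present' for Character 5; it defines the ingroup but does not resolve relationships within it.
Character 6 (derived state 'absent') is shared by Taxon L and Taxon N — a synapomorphy uniting that clade.
Most parsimonious ingroup topology: (((Taxon C,Taxon A),Taxon T),(Taxon N,Taxon L)).
The clade {Taxon L, Taxon N} is supported by Character 6: its derived state 'absent' occurs in exactly those taxa and in no other taxon (including the outgroup).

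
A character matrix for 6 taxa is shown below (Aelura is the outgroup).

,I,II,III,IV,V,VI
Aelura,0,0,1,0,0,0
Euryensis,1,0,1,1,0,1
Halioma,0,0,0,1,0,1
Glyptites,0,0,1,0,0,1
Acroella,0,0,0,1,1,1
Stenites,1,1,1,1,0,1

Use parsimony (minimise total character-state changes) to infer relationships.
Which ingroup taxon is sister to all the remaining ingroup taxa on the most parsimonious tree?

Glyptites

Character polarity is set by the outgroup: the derived state is whichever differs from the outgroup's state, so for III the derived state is '0', and for the remaining characters it is '1'.
Only Euryensis and Stenites show the derived state '1' for I, supporting them as a clade.
II (derived state '1') is unique to Stenites (autapomorphy; uninformative for grouping).
III: derived state '0' in Acroella and Halioma only — synapomorphy for {Acroella, Halioma}.
IV (derived state '1') is shared by Acroella, Euryensis, Halioma, and Stenites — a synapomorphy uniting that clade.
V (derived state '1') is unique to Acroella (autapomorphy; uninformative for grouping).
All ingroup taxa share the derived state '1' for VI; it defines the ingroup but does not resolve relationships within it.
Most parsimonious ingroup topology: (((Euryensis,Stenites),(Halioma,Acroella)),Glyptites).
Glyptites is sister to the clade containing all other ingroup taxa, so it is the earliest-diverging (most basal) ingroup lineage.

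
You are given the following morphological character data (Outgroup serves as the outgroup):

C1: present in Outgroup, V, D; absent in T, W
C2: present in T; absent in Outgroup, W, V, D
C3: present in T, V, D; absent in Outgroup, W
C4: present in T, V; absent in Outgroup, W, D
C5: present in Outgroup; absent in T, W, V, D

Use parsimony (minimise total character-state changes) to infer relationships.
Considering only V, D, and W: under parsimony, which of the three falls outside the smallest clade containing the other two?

W

Character polarity is set by the outgroup: the derived state is whichever differs from the outgroup's state, so for C1, C5 the derived state is 'absent', and for the remaining characters it is 'present'.
C1 groups T and W, which is incompatible with the clades supported by the remaining characters; treating it as convergent (homoplasy) costs fewer steps than any alternative tree.
C2: derived state 'present' in T only — an autapomorphy, so it tells us nothing about relationships among taxa.
Only D, T, and V show the derived state 'present' for C3, supporting them as a clade.
Only T and V show the derived state 'present' for C4, supporting them as a clade.
C5 (derived state 'absent') is shared by all ingroup taxa — unites the whole ingroup.
Most parsimonious ingroup topology: (((T,V),D),W).
V and D share a more recent common ancestor with each other than either does with W, so W is the least closely related of the three.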